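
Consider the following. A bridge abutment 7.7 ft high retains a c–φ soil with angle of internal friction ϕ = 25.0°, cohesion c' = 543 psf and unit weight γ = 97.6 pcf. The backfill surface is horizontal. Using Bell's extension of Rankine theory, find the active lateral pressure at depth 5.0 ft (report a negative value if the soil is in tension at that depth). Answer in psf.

K_a = (1 − sin φ)/(1 + sin φ) = 0.4059.
σ_a = K_a γ z − 2c√K_a = 0.4059×97.6×5.0 − 2×543×0.6371 = -493.8 psf.

-494 psf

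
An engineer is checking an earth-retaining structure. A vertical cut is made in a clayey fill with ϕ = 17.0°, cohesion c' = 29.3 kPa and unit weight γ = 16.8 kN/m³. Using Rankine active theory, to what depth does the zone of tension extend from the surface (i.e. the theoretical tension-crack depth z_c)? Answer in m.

4.71 m

K_a = tan²(45° − 17.0°/2) = 0.5475; √K_a = 0.7400.
The active pressure is zero where K_a γ z = 2c√K_a, so z_c = 2c/(γ√K_a) = 2×29.3/(16.8×0.7400) = 4.714 m.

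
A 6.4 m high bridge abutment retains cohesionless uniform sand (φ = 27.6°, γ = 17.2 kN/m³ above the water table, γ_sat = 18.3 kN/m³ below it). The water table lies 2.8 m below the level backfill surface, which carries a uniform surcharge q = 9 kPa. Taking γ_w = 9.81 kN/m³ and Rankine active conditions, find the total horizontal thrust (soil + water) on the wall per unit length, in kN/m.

193 kN/m

K_a = tan²(45° − φ/2) = 0.3668.
γ' = 18.3 − 9.81 = 8.490 kN/m³. h₂ = H − d_w = 3.6 m.
σ'_h: at surface K_a·q = 3.301; at WT K_a(q+γd_w) = 20.96; at base K_a(q+γd_w+γ'h₂) = 32.18 kPa.
P₁ = ½(3.301+20.96)×2.8 = 33.97; P₂ = ½(20.96+32.18)×3.6 = 95.65; P_w = ½γ_w h₂² = 63.57.
Total = 33.97+95.65+63.57 = 193.2 kN/m.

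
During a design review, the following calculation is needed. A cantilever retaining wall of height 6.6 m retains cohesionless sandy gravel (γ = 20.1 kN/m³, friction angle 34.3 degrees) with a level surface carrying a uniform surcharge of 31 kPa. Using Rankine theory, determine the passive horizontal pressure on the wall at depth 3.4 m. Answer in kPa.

356 kPa

K_p = (1 + sin φ)/(1 − sin φ) = 3.582.
σ_v = γz + q = 20.1 × 3.4 + 31 = 99.34 kPa.
σ_h = K_p σ_v = 3.582 × 99.34 = 355.9 kPa.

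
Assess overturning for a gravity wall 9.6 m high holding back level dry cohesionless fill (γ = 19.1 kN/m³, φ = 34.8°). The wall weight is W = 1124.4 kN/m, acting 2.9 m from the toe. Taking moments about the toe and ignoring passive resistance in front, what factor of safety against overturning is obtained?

K_a = tan²(45° − 34.8°/2) = 0.2733.
P_a = ½K_aγH² = 0.5×0.2733×19.1×9.6² = 240.5 kN/m, acting at H/3 = 3.200 m above the base.
Overturning moment M_o = P_a × H/3 = 240.5 × 3.200 = 769.7.
Resisting moment M_r = W × 2.9 = 1124.4 × 2.9 = 3261.
FS_overturning = M_r/M_o = 3261/769.7 = 4.236.

4.24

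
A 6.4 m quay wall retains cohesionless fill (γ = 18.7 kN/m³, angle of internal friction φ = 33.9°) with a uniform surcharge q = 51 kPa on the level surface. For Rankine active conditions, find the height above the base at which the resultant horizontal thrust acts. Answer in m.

2.62 m

K_a = 0.2839.
Triangular part P₁ = ½K_aγH² = 108.7 at H/3 = 2.133 m; rectangular part P₂ = K_a q H = 92.67 at H/2 = 3.200 m.
ȳ = (P₁·2.133 + P₂·3.200)/(P₁+P₂) = 2.624 m.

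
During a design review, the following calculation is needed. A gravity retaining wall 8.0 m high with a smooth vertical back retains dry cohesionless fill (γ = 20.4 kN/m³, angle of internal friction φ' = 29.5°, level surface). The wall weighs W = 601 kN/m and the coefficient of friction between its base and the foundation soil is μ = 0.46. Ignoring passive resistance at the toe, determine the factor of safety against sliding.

K_a = tan²(45° − 29.5°/2) = 0.3401.
P_a = ½K_aγH² = 0.5×0.3401×20.4×8.0² = 222.0 kN/m, acting at H/3 = 2.667 m above the base.
FS_sliding = μW / P_a = 0.46×601 / 222.0 = 1.245.

1.25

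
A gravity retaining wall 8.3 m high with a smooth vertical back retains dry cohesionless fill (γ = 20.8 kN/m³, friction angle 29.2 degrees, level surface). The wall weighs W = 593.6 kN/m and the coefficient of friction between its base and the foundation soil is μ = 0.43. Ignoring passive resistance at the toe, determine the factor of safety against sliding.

K_a = tan²(45° − 29.2°/2) = 0.3442.
P_a = ½K_aγH² = 0.5×0.3442×20.8×8.3² = 246.6 kN/m, acting at H/3 = 2.767 m above the base.
FS_sliding = μW / P_a = 0.43×593.6 / 246.6 = 1.035.

1.04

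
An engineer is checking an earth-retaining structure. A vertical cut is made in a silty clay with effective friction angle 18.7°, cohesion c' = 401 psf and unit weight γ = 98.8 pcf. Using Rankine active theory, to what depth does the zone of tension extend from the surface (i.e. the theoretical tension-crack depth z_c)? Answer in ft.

11.3 ft

K_a = tan²(45° − 18.7°/2) = 0.5144; √K_a = 0.7173.
The active pressure is zero where K_a γ z = 2c√K_a, so z_c = 2c/(γ√K_a) = 2×401/(98.8×0.7173) = 11.32 ft.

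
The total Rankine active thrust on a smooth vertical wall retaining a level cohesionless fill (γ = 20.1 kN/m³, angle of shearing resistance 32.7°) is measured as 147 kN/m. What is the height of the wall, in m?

7.00 m

K_a = 0.2985. P_a = ½ K_a γ H² ⇒ H = √(2P_a/(K_a γ)).
H = √(2×147/(0.2985×20.1)) = 7.000 m.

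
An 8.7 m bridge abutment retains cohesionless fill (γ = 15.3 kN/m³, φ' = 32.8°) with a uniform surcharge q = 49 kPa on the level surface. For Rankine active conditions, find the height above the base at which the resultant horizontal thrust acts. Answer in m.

K_a = 0.2973.
Triangular part P₁ = ½K_aγH² = 172.1 at H/3 = 2.900 m; rectangular part P₂ = K_a q H = 126.7 at H/2 = 4.350 m.
ȳ = (P₁·2.900 + P₂·4.350)/(P₁+P₂) = 3.515 m.

3.51 m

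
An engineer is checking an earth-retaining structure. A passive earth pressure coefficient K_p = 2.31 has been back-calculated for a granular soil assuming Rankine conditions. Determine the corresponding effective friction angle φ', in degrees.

K_p = (1+sin φ)/(1−sin φ) ⇒ sin φ = (K_p − 1)/(K_p + 1) = 0.3958.
φ = arcsin(0.3958) = 23.31°.

23.3°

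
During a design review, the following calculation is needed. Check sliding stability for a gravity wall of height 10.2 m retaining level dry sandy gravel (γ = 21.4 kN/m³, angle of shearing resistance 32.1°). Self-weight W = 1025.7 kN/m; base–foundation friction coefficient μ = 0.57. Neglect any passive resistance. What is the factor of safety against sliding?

1.72

K_a = tan²(45° − 32.1°/2) = 0.3060.
P_a = ½K_aγH² = 0.5×0.3060×21.4×10.2² = 340.6 kN/m, acting at H/3 = 3.400 m above the base.
FS_sliding = μW / P_a = 0.57×1025.7 / 340.6 = 1.716.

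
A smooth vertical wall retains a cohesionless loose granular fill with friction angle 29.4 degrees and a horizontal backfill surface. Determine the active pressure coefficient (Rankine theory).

0.341

K_a = (1 − sin φ)/(1 + sin φ) = (1 − sin 29.4°)/(1 + sin 29.4°) = 0.3415.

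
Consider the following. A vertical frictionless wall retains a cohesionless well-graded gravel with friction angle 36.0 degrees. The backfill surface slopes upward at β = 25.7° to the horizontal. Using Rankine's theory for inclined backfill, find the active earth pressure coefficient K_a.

K_a = cos β · (cos β − √(cos²β − cos²φ)) / (cos β + √(cos²β − cos²φ)).
cos β = 0.9011, cos φ = 0.8090, √(cos²β − cos²φ) = 0.3968.
K_a = 0.9011 × (0.9011 − 0.3968)/(0.9011 + 0.3968) = 0.3501.

0.350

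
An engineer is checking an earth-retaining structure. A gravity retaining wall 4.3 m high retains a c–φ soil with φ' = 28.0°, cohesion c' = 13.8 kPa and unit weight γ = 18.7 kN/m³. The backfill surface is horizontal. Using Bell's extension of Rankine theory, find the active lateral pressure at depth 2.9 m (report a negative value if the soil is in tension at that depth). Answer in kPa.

3.00 kPa

K_a = (1 − sin φ)/(1 + sin φ) = 0.3610.
σ_a = K_a γ z − 2c√K_a = 0.3610×18.7×2.9 − 2×13.8×0.6009 = 2.995 kPa.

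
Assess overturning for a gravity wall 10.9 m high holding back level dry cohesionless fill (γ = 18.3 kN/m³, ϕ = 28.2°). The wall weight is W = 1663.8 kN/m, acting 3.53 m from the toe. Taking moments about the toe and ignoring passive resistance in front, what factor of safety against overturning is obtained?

4.15

K_a = tan²(45° − 28.2°/2) = 0.3582.
P_a = ½K_aγH² = 0.5×0.3582×18.3×10.9² = 389.4 kN/m, acting at H/3 = 3.633 m above the base.
Overturning moment M_o = P_a × H/3 = 389.4 × 3.633 = 1415.
Resisting moment M_r = W × 3.53 = 1663.8 × 3.53 = 5873.
FS_overturning = M_r/M_o = 5873/1415 = 4.151.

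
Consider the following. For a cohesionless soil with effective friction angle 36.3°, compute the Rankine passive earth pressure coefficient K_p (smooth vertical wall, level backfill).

K_p = (1 + sin φ)/(1 − sin φ) = tan²(45° + 36.3°/2) = 3.902.

3.90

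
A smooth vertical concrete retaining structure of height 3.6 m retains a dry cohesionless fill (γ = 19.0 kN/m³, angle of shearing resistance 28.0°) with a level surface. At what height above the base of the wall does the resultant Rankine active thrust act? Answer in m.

1.20 m

K_a = 0.3610.
The pressure distribution is triangular, so the resultant acts at H/3 above the base = 3.6/3 = 1.200 m.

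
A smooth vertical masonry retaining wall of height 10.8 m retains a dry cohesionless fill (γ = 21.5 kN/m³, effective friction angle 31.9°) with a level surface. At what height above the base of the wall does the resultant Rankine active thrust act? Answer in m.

K_a = 0.3085.
The pressure distribution is triangular, so the resultant acts at H/3 above the base = 10.8/3 = 3.600 m.

3.60 m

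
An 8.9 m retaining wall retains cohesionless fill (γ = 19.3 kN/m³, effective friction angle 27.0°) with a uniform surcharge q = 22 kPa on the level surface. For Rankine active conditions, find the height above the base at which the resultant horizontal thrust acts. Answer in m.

3.27 m

K_a = 0.3755.
Triangular part P₁ = ½K_aγH² = 287.0 at H/3 = 2.967 m; rectangular part P₂ = K_a q H = 73.53 at H/2 = 4.450 m.
ȳ = (P₁·2.967 + P₂·4.450)/(P₁+P₂) = 3.269 m.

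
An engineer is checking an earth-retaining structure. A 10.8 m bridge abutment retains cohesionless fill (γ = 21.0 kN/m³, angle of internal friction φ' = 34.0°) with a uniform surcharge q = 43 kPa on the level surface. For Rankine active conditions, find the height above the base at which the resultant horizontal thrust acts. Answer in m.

K_a = 0.2827.
Triangular part P₁ = ½K_aγH² = 346.2 at H/3 = 3.600 m; rectangular part P₂ = K_a q H = 131.3 at H/2 = 5.400 m.
ȳ = (P₁·3.600 + P₂·5.400)/(P₁+P₂) = 4.095 m.

4.09 m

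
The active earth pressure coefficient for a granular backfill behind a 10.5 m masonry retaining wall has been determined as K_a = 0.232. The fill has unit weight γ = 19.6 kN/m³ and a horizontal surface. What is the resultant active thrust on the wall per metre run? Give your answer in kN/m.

P = ½ K_a γ H² = 0.5 × 0.232 × 19.6 × 10.5² = 250.7 kN/m.

251 kN/m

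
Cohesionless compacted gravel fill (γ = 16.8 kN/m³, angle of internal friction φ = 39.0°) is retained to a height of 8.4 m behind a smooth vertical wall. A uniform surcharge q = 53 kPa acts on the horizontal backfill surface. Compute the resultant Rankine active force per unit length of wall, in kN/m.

236 kN/m

K_a = tan²(45° − φ/2) = 0.2275.
Soil triangle: ½ K_a γ H² = 0.5×0.2275×16.8×8.4² = 134.8 kN/m.
Surcharge rectangle: K_a q H = 0.2275×53×8.4 = 101.3 kN/m.
Total = 134.8 + 101.3 = 236.1 kN/m.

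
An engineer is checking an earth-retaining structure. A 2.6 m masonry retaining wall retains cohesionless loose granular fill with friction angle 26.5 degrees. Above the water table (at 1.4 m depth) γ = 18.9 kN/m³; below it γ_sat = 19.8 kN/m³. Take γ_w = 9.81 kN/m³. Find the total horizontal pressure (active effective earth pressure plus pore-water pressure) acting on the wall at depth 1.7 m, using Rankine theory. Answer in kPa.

K_a = (1 − sin φ)/(1 + sin φ) = 0.3829.
γ' = 19.8 − 9.81 = 9.990 kN/m³.
Effective vertical stress at 1.7 m: σ'_v = 18.9×1.4 + 9.990×0.300 = 29.46 kPa.
σ'_h = K_a σ'_v = 0.3829 × 29.46 = 11.28 kPa; u = γ_w × 0.300 = 2.943 kPa.
Total σ_h = 11.28 + 2.943 = 14.22 kPa.

14.2 kPa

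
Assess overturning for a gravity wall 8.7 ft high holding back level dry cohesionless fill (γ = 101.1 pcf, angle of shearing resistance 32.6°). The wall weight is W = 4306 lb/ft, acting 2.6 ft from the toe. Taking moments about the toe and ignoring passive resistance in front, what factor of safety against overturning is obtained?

3.37

K_a = tan²(45° − 32.6°/2) = 0.2997.
P_a = ½K_aγH² = 0.5×0.2997×101.1×8.7² = 1147 lb/ft, acting at H/3 = 2.900 ft above the base.
Overturning moment M_o = P_a × H/3 = 1147 × 2.900 = 3326.
Resisting moment M_r = W × 2.6 = 4306 × 2.6 = 11200.
FS_overturning = M_r/M_o = 11200/3326 = 3.366.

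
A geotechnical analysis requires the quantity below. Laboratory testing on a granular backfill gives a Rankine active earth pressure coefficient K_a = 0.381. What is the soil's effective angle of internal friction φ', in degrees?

K_a = tan²(45° − φ/2) ⇒ 45° − φ/2 = arctan(√0.381) = 31.69°.
φ = 2(45° − 31.69°) = 26.63°.

26.6°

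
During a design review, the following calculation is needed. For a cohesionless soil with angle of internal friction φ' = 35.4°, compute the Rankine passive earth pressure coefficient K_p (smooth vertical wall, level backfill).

K_p = (1 + sin φ)/(1 − sin φ) = tan²(45° + 35.4°/2) = 3.754.

3.75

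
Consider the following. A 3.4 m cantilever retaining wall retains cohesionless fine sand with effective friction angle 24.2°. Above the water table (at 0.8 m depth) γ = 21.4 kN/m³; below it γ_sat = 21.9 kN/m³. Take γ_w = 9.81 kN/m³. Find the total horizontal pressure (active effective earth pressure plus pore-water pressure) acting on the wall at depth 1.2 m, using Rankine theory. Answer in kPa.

K_a = (1 − sin φ)/(1 + sin φ) = 0.4185.
γ' = 21.9 − 9.81 = 12.09 kN/m³.
Effective vertical stress at 1.2 m: σ'_v = 21.4×0.8 + 12.09×0.400 = 21.96 kPa.
σ'_h = K_a σ'_v = 0.4185 × 21.96 = 9.189 kPa; u = γ_w × 0.400 = 3.924 kPa.
Total σ_h = 9.189 + 3.924 = 13.11 kPa.

13.1 kPa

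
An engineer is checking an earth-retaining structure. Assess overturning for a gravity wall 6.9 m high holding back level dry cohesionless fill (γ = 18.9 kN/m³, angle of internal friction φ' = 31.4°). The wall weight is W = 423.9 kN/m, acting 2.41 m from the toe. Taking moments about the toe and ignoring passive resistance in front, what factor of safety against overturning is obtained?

3.13

K_a = tan²(45° − 31.4°/2) = 0.3149.
P_a = ½K_aγH² = 0.5×0.3149×18.9×6.9² = 141.7 kN/m, acting at H/3 = 2.300 m above the base.
Overturning moment M_o = P_a × H/3 = 141.7 × 2.300 = 325.9.
Resisting moment M_r = W × 2.41 = 423.9 × 2.41 = 1022.
FS_overturning = M_r/M_o = 1022/325.9 = 3.135.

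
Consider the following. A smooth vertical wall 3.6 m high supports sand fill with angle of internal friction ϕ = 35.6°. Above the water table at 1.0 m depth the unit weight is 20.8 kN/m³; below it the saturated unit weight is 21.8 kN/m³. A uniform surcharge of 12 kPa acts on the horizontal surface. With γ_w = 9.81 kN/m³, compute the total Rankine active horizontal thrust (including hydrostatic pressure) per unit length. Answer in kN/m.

72.3 kN/m

K_a = tan²(45° − φ/2) = 0.2641.
γ' = 21.8 − 9.81 = 11.99 kN/m³. h₂ = H − d_w = 2.6 m.
σ'_h: at surface K_a·q = 3.169; at WT K_a(q+γd_w) = 8.663; at base K_a(q+γd_w+γ'h₂) = 16.90 kPa.
P₁ = ½(3.169+8.663)×1.0 = 5.916; P₂ = ½(8.663+16.90)×2.6 = 33.23; P_w = ½γ_w h₂² = 33.16.
Total = 5.916+33.23+33.16 = 72.30 kN/m.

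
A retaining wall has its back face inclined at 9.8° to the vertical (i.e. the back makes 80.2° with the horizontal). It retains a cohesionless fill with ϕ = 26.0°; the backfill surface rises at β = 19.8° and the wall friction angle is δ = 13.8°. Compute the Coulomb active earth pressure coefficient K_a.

0.636

K_a = sin²(α+φ) / [sin²α · sin(α−δ) · (1 + √{sin(φ+δ)sin(φ−β) / (sin(α−δ)sin(α+β))})²].
With α = 80.2°, φ = 26.0°, δ = 13.8°, β = 19.8°: K_a = 0.6357.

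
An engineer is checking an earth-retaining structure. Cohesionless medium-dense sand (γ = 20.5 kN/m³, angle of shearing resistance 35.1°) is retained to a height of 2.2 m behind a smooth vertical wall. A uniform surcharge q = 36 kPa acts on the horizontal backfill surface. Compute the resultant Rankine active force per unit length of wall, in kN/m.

K_a = tan²(45° − φ/2) = 0.2698.
Soil triangle: ½ K_a γ H² = 0.5×0.2698×20.5×2.2² = 13.39 kN/m.
Surcharge rectangle: K_a q H = 0.2698×36×2.2 = 21.37 kN/m.
Total = 13.39 + 21.37 = 34.76 kN/m.

34.8 kN/m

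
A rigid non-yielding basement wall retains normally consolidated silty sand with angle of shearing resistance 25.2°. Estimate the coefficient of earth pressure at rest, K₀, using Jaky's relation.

0.574

K₀ = 1 − sin φ' = 1 − sin 25.2° = 0.5742.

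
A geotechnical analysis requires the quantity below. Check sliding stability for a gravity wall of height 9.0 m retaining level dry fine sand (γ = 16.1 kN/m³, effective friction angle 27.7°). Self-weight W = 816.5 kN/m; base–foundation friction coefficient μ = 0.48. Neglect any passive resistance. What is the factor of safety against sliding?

1.65

K_a = tan²(45° − 27.7°/2) = 0.3653.
P_a = ½K_aγH² = 0.5×0.3653×16.1×9.0² = 238.2 kN/m, acting at H/3 = 3.000 m above the base.
FS_sliding = μW / P_a = 0.48×816.5 / 238.2 = 1.645.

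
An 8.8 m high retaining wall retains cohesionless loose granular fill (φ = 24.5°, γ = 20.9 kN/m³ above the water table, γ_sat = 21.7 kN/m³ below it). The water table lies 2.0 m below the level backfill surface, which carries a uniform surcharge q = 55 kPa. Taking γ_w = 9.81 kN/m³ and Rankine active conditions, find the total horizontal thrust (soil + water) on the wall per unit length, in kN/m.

K_a = tan²(45° − φ/2) = 0.4137.
γ' = 21.7 − 9.81 = 11.89 kN/m³. h₂ = H − d_w = 6.8 m.
σ'_h: at surface K_a·q = 22.76; at WT K_a(q+γd_w) = 40.05; at base K_a(q+γd_w+γ'h₂) = 73.50 kPa.
P₁ = ½(22.76+40.05)×2.0 = 62.80; P₂ = ½(40.05+73.50)×6.8 = 386.1; P_w = ½γ_w h₂² = 226.8.
Total = 62.80+386.1+226.8 = 675.7 kN/m.

676 kN/m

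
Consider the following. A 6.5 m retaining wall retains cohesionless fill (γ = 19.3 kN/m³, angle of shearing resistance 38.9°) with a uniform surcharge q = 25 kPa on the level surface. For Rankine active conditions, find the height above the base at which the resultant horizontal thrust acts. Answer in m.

2.48 m

K_a = 0.2285.
Triangular part P₁ = ½K_aγH² = 93.17 at H/3 = 2.167 m; rectangular part P₂ = K_a q H = 37.14 at H/2 = 3.250 m.
ȳ = (P₁·2.167 + P₂·3.250)/(P₁+P₂) = 2.475 m.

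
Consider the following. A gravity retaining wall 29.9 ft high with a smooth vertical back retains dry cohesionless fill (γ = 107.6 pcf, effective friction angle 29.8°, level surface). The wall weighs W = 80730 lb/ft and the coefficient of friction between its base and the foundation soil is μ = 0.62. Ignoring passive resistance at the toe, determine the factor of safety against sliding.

3.10

K_a = tan²(45° − 29.8°/2) = 0.3360.
P_a = ½K_aγH² = 0.5×0.3360×107.6×29.9² = 16160 lb/ft, acting at H/3 = 9.967 ft above the base.
FS_sliding = μW / P_a = 0.62×80730 / 16160 = 3.097.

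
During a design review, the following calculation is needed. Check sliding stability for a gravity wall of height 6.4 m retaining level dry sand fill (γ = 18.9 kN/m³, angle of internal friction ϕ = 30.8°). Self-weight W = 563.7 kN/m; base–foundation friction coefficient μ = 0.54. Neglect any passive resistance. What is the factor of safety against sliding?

2.44

K_a = tan²(45° − 30.8°/2) = 0.3227.
P_a = ½K_aγH² = 0.5×0.3227×18.9×6.4² = 124.9 kN/m, acting at H/3 = 2.133 m above the base.
FS_sliding = μW / P_a = 0.54×563.7 / 124.9 = 2.437.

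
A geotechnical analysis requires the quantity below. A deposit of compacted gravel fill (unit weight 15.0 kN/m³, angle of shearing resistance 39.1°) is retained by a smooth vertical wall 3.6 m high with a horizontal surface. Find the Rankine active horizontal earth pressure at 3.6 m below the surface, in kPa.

K_a = (1 − sin φ)/(1 + sin φ) = 0.2265.
σ_h = K_a γ z = 0.2265 × 15.0 × 3.6 = 12.23 kPa.

12.2 kPa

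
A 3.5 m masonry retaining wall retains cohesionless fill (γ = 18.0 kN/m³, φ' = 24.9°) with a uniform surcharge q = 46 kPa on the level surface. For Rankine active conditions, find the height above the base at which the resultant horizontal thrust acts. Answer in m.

1.51 m

K_a = 0.4074.
Triangular part P₁ = ½K_aγH² = 44.92 at H/3 = 1.167 m; rectangular part P₂ = K_a q H = 65.60 at H/2 = 1.750 m.
ȳ = (P₁·1.167 + P₂·1.750)/(P₁+P₂) = 1.513 m.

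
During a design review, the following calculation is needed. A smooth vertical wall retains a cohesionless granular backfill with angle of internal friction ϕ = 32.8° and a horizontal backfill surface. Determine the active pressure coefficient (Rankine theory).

0.297

K_a = (1 − sin φ)/(1 + sin φ) = (1 − sin 32.8°)/(1 + sin 32.8°) = 0.2973.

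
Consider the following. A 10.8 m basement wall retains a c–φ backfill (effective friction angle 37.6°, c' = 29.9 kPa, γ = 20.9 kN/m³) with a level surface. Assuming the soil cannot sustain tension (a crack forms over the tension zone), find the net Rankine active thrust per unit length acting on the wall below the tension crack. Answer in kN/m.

K_a = 0.2421; √K_a = 0.4921.
Tension-crack depth z_c = 2c/(γ√K_a) = 2×29.9/(20.9×0.4921) = 5.815 m.
σ_a at base = K_a γ H − 2c√K_a = 0.2421×20.9×10.8 − 2×29.9×0.4921 = 25.23 kPa.
P_a = ½ × 25.23 × (H − z_c) = 0.5×25.23×4.985 = 62.88 kN/m.

62.9 kN/m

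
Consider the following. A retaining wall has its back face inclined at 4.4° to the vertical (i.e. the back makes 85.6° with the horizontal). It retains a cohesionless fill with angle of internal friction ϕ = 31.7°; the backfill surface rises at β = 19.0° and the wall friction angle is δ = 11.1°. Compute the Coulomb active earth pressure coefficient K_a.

0.420

K_a = sin²(α+φ) / [sin²α · sin(α−δ) · (1 + √{sin(φ+δ)sin(φ−β) / (sin(α−δ)sin(α+β))})²].
With α = 85.6°, φ = 31.7°, δ = 11.1°, β = 19.0°: K_a = 0.4204.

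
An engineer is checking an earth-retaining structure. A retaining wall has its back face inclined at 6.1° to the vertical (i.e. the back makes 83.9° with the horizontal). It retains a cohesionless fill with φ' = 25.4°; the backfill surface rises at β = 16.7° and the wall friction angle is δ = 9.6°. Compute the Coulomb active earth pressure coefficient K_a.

0.551

K_a = sin²(α+φ) / [sin²α · sin(α−δ) · (1 + √{sin(φ+δ)sin(φ−β) / (sin(α−δ)sin(α+β))})²].
With α = 83.9°, φ = 25.4°, δ = 9.6°, β = 16.7°: K_a = 0.5514.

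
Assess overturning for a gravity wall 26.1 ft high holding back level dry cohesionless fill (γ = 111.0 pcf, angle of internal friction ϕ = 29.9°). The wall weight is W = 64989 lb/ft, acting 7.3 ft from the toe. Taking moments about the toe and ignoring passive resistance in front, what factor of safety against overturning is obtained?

4.31

K_a = tan²(45° − 29.9°/2) = 0.3347.
P_a = ½K_aγH² = 0.5×0.3347×111.0×26.1² = 12650 lb/ft, acting at H/3 = 8.700 ft above the base.
Overturning moment M_o = P_a × H/3 = 12650 × 8.700 = 110100.
Resisting moment M_r = W × 7.3 = 64989 × 7.3 = 474400.
FS_overturning = M_r/M_o = 474400/110100 = 4.310.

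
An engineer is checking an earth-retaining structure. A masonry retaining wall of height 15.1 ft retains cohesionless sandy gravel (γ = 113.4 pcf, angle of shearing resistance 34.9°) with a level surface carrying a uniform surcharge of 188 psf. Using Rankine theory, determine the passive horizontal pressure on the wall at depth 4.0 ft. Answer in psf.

2360 psf

K_p = (1 + sin φ)/(1 − sin φ) = 3.674.
σ_v = γz + q = 113.4 × 4.0 + 188 = 641.6 psf.
σ_h = K_p σ_v = 3.674 × 641.6 = 2358 psf.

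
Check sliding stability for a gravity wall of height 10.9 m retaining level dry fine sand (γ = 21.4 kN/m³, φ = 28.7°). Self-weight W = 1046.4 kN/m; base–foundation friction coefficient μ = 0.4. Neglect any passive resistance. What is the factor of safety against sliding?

K_a = tan²(45° − 28.7°/2) = 0.3511.
P_a = ½K_aγH² = 0.5×0.3511×21.4×10.9² = 446.4 kN/m, acting at H/3 = 3.633 m above the base.
FS_sliding = μW / P_a = 0.4×1046.4 / 446.4 = 0.9376.

0.938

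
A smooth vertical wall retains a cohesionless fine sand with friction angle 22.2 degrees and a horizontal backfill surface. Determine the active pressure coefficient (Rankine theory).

0.452

K_a = (1 − sin φ)/(1 + sin φ) = (1 − sin 22.2°)/(1 + sin 22.2°) = 0.4515.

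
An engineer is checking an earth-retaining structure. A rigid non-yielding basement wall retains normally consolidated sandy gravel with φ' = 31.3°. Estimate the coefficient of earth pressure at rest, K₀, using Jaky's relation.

K₀ = 1 − sin φ' = 1 − sin 31.3° = 0.4805.

0.480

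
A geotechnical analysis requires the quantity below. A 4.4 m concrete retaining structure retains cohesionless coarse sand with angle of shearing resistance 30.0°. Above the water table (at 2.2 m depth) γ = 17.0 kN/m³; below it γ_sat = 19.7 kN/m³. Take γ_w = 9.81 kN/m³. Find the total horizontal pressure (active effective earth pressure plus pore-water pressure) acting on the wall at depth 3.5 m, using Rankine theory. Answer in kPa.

K_a = (1 − sin φ)/(1 + sin φ) = 0.3333.
γ' = 19.7 − 9.81 = 9.890 kN/m³.
Effective vertical stress at 3.5 m: σ'_v = 17.0×2.2 + 9.890×1.30 = 50.26 kPa.
σ'_h = K_a σ'_v = 0.3333 × 50.26 = 16.75 kPa; u = γ_w × 1.30 = 12.75 kPa.
Total σ_h = 16.75 + 12.75 = 29.51 kPa.

29.5 kPa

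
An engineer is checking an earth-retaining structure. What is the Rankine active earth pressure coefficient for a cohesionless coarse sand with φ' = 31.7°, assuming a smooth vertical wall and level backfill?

0.311

K_a = (1 − sin φ)/(1 + sin φ) = (1 − sin 31.7°)/(1 + sin 31.7°) = 0.3111.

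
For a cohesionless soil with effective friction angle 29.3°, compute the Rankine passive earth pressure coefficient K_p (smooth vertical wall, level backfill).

K_p = (1 + sin φ)/(1 − sin φ) = tan²(45° + 29.3°/2) = 2.917.

2.92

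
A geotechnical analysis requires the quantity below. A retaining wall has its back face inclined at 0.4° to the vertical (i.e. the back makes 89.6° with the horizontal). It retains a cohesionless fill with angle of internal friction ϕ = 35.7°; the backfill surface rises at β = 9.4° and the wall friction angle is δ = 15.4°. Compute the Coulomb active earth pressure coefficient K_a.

K_a = sin²(α+φ) / [sin²α · sin(α−δ) · (1 + √{sin(φ+δ)sin(φ−β) / (sin(α−δ)sin(α+β))})²].
With α = 89.6°, φ = 35.7°, δ = 15.4°, β = 9.4°: K_a = 0.2696.

0.270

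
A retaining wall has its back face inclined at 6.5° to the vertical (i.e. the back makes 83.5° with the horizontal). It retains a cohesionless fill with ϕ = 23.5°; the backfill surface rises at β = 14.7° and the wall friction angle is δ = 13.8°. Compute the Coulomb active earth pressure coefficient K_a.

0.570

K_a = sin²(α+φ) / [sin²α · sin(α−δ) · (1 + √{sin(φ+δ)sin(φ−β) / (sin(α−δ)sin(α+β))})²].
With α = 83.5°, φ = 23.5°, δ = 13.8°, β = 14.7°: K_a = 0.5703.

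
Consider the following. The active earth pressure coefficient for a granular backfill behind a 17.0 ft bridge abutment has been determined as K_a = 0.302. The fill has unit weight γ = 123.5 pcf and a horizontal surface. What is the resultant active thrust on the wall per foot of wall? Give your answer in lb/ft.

P = ½ K_a γ H² = 0.5 × 0.302 × 123.5 × 17.0² = 5389 lb/ft.

5390 lb/ft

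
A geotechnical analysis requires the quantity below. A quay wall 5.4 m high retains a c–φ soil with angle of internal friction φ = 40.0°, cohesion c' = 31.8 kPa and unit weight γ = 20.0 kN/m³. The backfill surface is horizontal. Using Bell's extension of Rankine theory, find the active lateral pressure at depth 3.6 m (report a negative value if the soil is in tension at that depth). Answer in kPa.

-14.0 kPa

K_a = (1 − sin φ)/(1 + sin φ) = 0.2174.
σ_a = K_a γ z − 2c√K_a = 0.2174×20.0×3.6 − 2×31.8×0.4663 = -14.00 kPa.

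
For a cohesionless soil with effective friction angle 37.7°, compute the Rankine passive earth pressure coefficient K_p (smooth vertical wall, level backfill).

K_p = (1 + sin φ)/(1 − sin φ) = tan²(45° + 37.7°/2) = 4.148.

4.15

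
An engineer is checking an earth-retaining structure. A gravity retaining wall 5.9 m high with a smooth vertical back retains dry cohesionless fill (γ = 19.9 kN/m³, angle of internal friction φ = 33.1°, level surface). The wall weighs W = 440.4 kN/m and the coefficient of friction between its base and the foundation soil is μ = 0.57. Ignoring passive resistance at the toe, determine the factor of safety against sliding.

K_a = tan²(45° − 33.1°/2) = 0.2936.
P_a = ½K_aγH² = 0.5×0.2936×19.9×5.9² = 101.7 kN/m, acting at H/3 = 1.967 m above the base.
FS_sliding = μW / P_a = 0.57×440.4 / 101.7 = 2.469.

2.47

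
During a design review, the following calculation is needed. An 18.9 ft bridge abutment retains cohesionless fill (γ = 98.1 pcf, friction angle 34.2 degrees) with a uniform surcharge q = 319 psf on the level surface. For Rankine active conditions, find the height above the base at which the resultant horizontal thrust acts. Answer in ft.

7.11 ft

K_a = 0.2803.
Triangular part P₁ = ½K_aγH² = 4912 at H/3 = 6.300 ft; rectangular part P₂ = K_a q H = 1690 at H/2 = 9.450 ft.
ȳ = (P₁·6.300 + P₂·9.450)/(P₁+P₂) = 7.106 ft.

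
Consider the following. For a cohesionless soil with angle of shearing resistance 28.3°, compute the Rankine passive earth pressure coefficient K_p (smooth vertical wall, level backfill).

K_p = (1 + sin φ)/(1 − sin φ) = tan²(45° + 28.3°/2) = 2.803.

2.80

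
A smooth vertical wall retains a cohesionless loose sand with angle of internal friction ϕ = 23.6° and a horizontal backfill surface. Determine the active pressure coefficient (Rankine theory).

K_a = (1 − sin φ)/(1 + sin φ) = (1 − sin 23.6°)/(1 + sin 23.6°) = 0.4282.

0.428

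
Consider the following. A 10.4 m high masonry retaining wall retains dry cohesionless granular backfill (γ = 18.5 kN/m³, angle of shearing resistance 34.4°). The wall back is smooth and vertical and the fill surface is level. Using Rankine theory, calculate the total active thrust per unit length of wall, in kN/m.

278 kN/m

K_a = tan²(45° − φ/2) = 0.2780.
P_a = ½ K_a γ H² = 0.5 × 0.2780 × 18.5 × 10.4² = 278.1 kN/m.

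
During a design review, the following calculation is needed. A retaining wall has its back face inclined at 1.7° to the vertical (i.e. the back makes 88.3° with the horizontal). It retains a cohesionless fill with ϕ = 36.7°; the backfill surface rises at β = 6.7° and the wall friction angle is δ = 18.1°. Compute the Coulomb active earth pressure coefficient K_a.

K_a = sin²(α+φ) / [sin²α · sin(α−δ) · (1 + √{sin(φ+δ)sin(φ−β) / (sin(α−δ)sin(α+β))})²].
With α = 88.3°, φ = 36.7°, δ = 18.1°, β = 6.7°: K_a = 0.2590.

0.259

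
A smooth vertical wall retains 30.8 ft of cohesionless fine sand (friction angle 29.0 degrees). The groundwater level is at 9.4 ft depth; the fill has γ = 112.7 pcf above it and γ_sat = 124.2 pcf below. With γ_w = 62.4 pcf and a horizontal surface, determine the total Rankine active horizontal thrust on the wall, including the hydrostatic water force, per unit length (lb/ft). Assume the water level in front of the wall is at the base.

K_a = tan²(45° − φ/2) = 0.3470.
γ' = 124.2 − 62.4 = 61.80 pcf. Depth below WT = 21.4 ft.
σ'_h at WT = K_a γ d_w = 367.6 psf; at base = 367.6 + K_a γ' × 21.4 = 826.5 psf.
P₁ (0–9.4 ft) = ½×367.6×9.4 = 1728. P₂ (9.4–30.8 ft) = ½(367.6+826.5)×21.4 = 12780.
P_w = ½ γ_w h₂² = 0.5×62.4×21.4² = 14290. Total = 1728+12780+14290 = 28790 lb/ft.

28800 lb/ft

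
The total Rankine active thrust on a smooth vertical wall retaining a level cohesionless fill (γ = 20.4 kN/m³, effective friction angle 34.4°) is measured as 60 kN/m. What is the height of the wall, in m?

K_a = 0.2780. P_a = ½ K_a γ H² ⇒ H = √(2P_a/(K_a γ)).
H = √(2×60/(0.2780×20.4)) = 4.600 m.

4.60 m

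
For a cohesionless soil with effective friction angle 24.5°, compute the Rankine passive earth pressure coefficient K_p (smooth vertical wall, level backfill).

2.42

K_p = (1 + sin φ)/(1 − sin φ) = tan²(45° + 24.5°/2) = 2.417.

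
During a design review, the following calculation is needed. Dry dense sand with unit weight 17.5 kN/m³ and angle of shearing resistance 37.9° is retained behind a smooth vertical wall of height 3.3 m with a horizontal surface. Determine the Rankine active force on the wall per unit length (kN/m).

K_a = tan²(45° − φ/2) = 0.2389.
P_a = ½ K_a γ H² = 0.5 × 0.2389 × 17.5 × 3.3² = 22.77 kN/m.

22.8 kN/m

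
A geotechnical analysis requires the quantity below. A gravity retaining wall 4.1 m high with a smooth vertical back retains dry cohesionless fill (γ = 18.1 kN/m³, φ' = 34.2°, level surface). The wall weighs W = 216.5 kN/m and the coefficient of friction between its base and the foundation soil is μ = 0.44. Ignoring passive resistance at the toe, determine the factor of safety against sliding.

K_a = tan²(45° − 34.2°/2) = 0.2803.
P_a = ½K_aγH² = 0.5×0.2803×18.1×4.1² = 42.65 kN/m, acting at H/3 = 1.367 m above the base.
FS_sliding = μW / P_a = 0.44×216.5 / 42.65 = 2.234.

2.23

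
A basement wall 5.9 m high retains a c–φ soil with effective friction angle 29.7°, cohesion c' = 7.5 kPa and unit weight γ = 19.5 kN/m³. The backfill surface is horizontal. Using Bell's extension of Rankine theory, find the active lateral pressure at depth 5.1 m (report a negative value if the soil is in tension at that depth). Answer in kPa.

K_a = (1 − sin φ)/(1 + sin φ) = 0.3374.
σ_a = K_a γ z − 2c√K_a = 0.3374×19.5×5.1 − 2×7.5×0.5808 = 24.84 kPa.

24.8 kPa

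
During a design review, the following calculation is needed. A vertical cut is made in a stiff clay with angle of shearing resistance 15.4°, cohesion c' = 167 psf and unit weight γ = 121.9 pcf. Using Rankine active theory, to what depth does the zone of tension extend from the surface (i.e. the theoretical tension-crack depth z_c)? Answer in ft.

K_a = tan²(45° − 15.4°/2) = 0.5803; √K_a = 0.7618.
The active pressure is zero where K_a γ z = 2c√K_a, so z_c = 2c/(γ√K_a) = 2×167/(121.9×0.7618) = 3.597 ft.

3.60 ft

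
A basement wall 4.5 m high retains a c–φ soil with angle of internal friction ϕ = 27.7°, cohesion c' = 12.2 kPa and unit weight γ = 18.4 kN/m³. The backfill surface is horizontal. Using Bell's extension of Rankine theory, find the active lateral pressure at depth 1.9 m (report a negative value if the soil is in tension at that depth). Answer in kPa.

-1.98 kPa

K_a = (1 − sin φ)/(1 + sin φ) = 0.3653.
σ_a = K_a γ z − 2c√K_a = 0.3653×18.4×1.9 − 2×12.2×0.6044 = -1.976 kPa.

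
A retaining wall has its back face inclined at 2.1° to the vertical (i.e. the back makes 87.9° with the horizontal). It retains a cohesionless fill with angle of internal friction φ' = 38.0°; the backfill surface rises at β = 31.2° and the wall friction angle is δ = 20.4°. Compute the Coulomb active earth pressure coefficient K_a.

0.388

K_a = sin²(α+φ) / [sin²α · sin(α−δ) · (1 + √{sin(φ+δ)sin(φ−β) / (sin(α−δ)sin(α+β))})²].
With α = 87.9°, φ = 38.0°, δ = 20.4°, β = 31.2°: K_a = 0.3882.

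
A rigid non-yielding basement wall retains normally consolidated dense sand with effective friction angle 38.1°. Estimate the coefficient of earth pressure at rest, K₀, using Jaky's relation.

0.383

K₀ = 1 − sin φ' = 1 − sin 38.1° = 0.3830.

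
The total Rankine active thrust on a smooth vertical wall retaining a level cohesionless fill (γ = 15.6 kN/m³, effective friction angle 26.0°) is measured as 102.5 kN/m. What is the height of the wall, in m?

K_a = 0.3905. P_a = ½ K_a γ H² ⇒ H = √(2P_a/(K_a γ)).
H = √(2×102.5/(0.3905×15.6)) = 5.801 m.

5.80 m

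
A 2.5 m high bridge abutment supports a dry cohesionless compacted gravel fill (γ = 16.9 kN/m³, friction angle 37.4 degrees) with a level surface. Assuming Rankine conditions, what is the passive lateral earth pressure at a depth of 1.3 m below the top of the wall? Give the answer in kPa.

K_p = (1 + sin φ)/(1 − sin φ) = 4.094.
σ_h = K_p γ z = 4.094 × 16.9 × 1.3 = 89.94 kPa.

89.9 kPa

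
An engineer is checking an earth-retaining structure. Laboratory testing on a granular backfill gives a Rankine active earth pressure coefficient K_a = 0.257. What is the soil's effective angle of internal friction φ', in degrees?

36.2°

K_a = tan²(45° − φ/2) ⇒ 45° − φ/2 = arctan(√0.257) = 26.88°.
φ = 2(45° − 26.88°) = 36.23°.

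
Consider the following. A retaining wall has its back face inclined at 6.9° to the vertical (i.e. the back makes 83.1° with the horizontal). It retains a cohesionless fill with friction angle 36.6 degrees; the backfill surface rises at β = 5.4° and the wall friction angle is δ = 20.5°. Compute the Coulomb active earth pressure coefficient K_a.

0.298

K_a = sin²(α+φ) / [sin²α · sin(α−δ) · (1 + √{sin(φ+δ)sin(φ−β) / (sin(α−δ)sin(α+β))})²].
With α = 83.1°, φ = 36.6°, δ = 20.5°, β = 5.4°: K_a = 0.2984.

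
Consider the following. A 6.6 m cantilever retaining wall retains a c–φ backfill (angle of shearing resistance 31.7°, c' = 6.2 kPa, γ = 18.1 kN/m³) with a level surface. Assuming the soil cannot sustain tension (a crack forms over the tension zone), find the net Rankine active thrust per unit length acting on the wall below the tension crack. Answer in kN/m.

K_a = 0.3111; √K_a = 0.5577.
Tension-crack depth z_c = 2c/(γ√K_a) = 2×6.2/(18.1×0.5577) = 1.228 m.
σ_a at base = K_a γ H − 2c√K_a = 0.3111×18.1×6.6 − 2×6.2×0.5577 = 30.24 kPa.
P_a = ½ × 30.24 × (H − z_c) = 0.5×30.24×5.372 = 81.23 kN/m.

81.2 kN/m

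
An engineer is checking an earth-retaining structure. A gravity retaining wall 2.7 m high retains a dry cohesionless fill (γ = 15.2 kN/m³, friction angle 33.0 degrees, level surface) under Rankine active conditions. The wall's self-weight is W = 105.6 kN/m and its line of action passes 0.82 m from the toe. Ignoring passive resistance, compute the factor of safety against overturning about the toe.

K_a = tan²(45° − 33.0°/2) = 0.2948.
P_a = ½K_aγH² = 0.5×0.2948×15.2×2.7² = 16.33 kN/m, acting at H/3 = 0.9000 m above the base.
Overturning moment M_o = P_a × H/3 = 16.33 × 0.9000 = 14.70.
Resisting moment M_r = W × 0.82 = 105.6 × 0.82 = 86.59.
FS_overturning = M_r/M_o = 86.59/14.70 = 5.891.

5.89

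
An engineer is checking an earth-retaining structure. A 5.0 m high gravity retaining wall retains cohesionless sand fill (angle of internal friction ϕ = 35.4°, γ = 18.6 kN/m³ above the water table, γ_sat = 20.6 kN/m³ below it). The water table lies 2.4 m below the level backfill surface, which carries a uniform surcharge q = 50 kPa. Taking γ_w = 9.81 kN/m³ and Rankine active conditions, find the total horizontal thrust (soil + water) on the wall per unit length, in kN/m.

155 kN/m

K_a = tan²(45° − φ/2) = 0.2664.
γ' = 20.6 − 9.81 = 10.79 kN/m³. h₂ = H − d_w = 2.6 m.
σ'_h: at surface K_a·q = 13.32; at WT K_a(q+γd_w) = 25.21; at base K_a(q+γd_w+γ'h₂) = 32.69 kPa.
P₁ = ½(13.32+25.21)×2.4 = 46.24; P₂ = ½(25.21+32.69)×2.6 = 75.27; P_w = ½γ_w h₂² = 33.16.
Total = 46.24+75.27+33.16 = 154.7 kN/m.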